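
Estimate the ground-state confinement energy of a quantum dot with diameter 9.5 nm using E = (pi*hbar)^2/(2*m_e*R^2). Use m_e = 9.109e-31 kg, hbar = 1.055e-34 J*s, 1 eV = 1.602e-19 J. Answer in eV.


Radius R = 9.5/2 = 4.75 nm = 4.75e-09 m
E = (pi * 1.055e-34)^2 / (2 * 9.109e-31 * (4.75e-09)^2)
E(J) = 2.67249e-21
E = E(J) / 1.602e-19 = 0.0167 eV

0.0167


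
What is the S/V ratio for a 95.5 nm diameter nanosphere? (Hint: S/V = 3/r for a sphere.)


Radius r = 95.5/2 = 47.75 nm
S/V = 3 / r = 3 / 47.75
S/V = 0.0628 nm^-1

0.0628


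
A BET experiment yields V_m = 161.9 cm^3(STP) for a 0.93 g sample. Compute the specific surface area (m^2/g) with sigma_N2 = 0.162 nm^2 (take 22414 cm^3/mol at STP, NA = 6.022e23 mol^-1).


Number of moles in monolayer = V_m / 22414 = 161.9 / 22414 = 0.00722316
Number of molecules = moles * NA = 0.00722316 * 6.022e23
SA = molecules * sigma / mass
SA = (161.9 / 22414) * 6.022e23 * 0.162e-18 / 0.93
SA = 757.7 m^2/g

757.7


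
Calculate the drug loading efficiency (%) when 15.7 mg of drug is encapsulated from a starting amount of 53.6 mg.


Drug loading efficiency = (drug loaded / drug initial) * 100
DLE = 15.7 / 53.6 * 100
DLE = 0.2929 * 100
DLE = 29.29%

29.29


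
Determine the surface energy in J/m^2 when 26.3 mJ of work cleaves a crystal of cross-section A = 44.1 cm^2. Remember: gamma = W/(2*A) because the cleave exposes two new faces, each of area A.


Convert: A = 44.1 cm^2 = 0.00441 m^2, W = 26.3 mJ = 0.0263 J
Cleaving exposes two faces of area A, so total new surface = 2*A and gamma = W / (2*A)
gamma = 0.0263 / (2 * 0.00441)
gamma = 2.982 J/m^2

2.982


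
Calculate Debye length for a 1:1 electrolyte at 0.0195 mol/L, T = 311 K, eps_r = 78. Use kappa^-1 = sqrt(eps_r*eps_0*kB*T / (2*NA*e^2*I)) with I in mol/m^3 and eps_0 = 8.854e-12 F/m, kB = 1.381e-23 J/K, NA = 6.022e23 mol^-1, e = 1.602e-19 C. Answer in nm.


Ionic strength I = 0.0195 * 1^2 * 1000 = 19.5 mol/m^3
kappa^-1 = sqrt(78 * 8.854e-12 * 1.381e-23 * 311 / (2 * 6.022e23 * (1.602e-19)^2 * 19.5))
kappa^-1 = 2.218 nm

2.218


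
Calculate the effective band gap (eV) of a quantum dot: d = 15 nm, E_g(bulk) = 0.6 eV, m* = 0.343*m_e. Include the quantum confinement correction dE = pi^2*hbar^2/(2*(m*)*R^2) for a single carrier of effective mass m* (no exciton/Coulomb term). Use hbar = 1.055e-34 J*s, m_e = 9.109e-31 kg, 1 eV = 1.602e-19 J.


Radius R = 15/2 nm = 7.5e-09 m
Confinement energy dE = pi^2 * hbar^2 / (2 * m_eff * m_e * R^2)
dE = pi^2 * (1.055e-34)^2 / (2 * 0.343 * 9.109e-31 * (7.5e-09)^2) J, divided by 1.602e-19 J/eV
dE = 0.0195 eV
Total band gap = E_g(bulk) + dE = 0.6 + 0.0195 = 0.6195 eV

0.6195


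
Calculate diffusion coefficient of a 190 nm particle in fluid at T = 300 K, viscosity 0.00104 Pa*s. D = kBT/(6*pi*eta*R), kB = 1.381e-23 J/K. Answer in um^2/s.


Radius R = 190/2 = 95 nm = 9.5e-08 m
D = kB*T / (6*pi*eta*R)
D = 1.381e-23 * 300 / (6 * pi * 0.00104 * 9.5e-08)
D = 2.22463e-12 m^2/s = 2.225 um^2/s

2.225


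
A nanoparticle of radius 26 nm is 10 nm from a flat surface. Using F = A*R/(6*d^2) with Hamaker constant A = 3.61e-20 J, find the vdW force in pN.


Convert to SI: R = 26 nm = 2.6e-08 m, d = 10 nm = 1e-08 m
F = A * R / (6 * d^2)
F = 3.61e-20 * 2.6e-08 / (6 * (1e-08)^2)
F = 1.56433e-12 N = 1.564 pN

1.564


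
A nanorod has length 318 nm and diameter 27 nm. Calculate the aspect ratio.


Aspect ratio AR = length / diameter
AR = 318 / 27
AR = 11.78

11.78


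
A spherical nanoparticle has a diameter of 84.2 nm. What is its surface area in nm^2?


Radius r = 84.2/2 = 42.1 nm
Surface area SA = 4 * pi * r^2
SA = 4 * pi * (42.1)^2
SA = 22272.76 nm^2

22272.76


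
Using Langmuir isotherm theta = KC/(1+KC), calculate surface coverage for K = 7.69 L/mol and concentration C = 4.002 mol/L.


Langmuir isotherm: theta = K*C / (1 + K*C)
K*C = 7.69 * 4.002 = 30.77538
theta = 30.77538 / (1 + 30.77538) = 30.77538 / 31.77538
theta = 0.9685

0.9685


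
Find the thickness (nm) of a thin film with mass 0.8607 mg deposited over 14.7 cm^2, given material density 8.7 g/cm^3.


Convert: m = 0.8607 mg = 8.6070e-07 kg, A = 14.7 cm^2 = 1.4700e-03 m^2, rho = 8.7 g/cm^3 = 8700 kg/m^3
t = m / (A * rho)
t = 8.6070e-07 / (1.4700e-03 * 8700)
t = 6.7300e-08 m = 67.3 nm

67.3


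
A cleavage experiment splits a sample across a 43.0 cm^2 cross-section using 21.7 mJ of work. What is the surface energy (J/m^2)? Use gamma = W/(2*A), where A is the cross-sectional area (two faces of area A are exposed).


Convert: A = 43.0 cm^2 = 0.0043 m^2, W = 21.7 mJ = 0.0217 J
Cleaving exposes two faces of area A, so total new surface = 2*A and gamma = W / (2*A)
gamma = 0.0217 / (2 * 0.0043)
gamma = 2.523 J/m^2

2.523


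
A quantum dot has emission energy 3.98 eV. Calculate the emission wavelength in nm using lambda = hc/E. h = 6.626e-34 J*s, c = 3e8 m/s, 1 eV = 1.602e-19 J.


Convert energy: E = 3.98 eV = 3.98 * 1.602e-19 = 6.37596e-19 J
lambda = h*c / E = 6.626e-34 * 3e8 / 6.37596e-19
lambda = 3.11765e-07 m = 311.8 nm

311.8


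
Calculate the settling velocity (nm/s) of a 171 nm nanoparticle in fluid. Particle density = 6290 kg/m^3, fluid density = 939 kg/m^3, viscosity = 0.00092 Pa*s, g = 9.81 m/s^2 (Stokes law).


Radius R = 171/2 nm = 8.55e-08 m
Density difference = 6290 - 939 = 5351 kg/m^3
v = 2 * R^2 * (rho_p - rho_f) * g / (9 * eta)
v = 2 * (8.55e-08)^2 * 5351 * 9.81 / (9 * 0.00092)
v = 9.26906e-08 m/s = 92.6906 nm/s

92.6906


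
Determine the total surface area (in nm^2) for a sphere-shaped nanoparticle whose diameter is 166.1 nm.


Radius r = 166.1/2 = 83.05 nm
Surface area SA = 4 * pi * r^2
SA = 4 * pi * (83.05)^2
SA = 86674.06 nm^2

86674.06


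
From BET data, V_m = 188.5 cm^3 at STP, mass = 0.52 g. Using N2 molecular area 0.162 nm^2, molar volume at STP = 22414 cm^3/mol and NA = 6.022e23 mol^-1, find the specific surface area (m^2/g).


Number of moles in monolayer = V_m / 22414 = 188.5 / 22414 = 0.00840992
Number of molecules = moles * NA = 0.00840992 * 6.022e23
SA = molecules * sigma / mass
SA = (188.5 / 22414) * 6.022e23 * 0.162e-18 / 0.52
SA = 1577.8 m^2/g

1577.8


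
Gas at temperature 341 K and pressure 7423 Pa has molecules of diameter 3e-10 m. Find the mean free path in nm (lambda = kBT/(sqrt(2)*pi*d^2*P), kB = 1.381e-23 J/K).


Mean free path: lambda = kB*T / (sqrt(2) * pi * d^2 * P)
lambda = 1.381e-23 * 341 / (sqrt(2) * pi * (3e-10)^2 * 7423)
lambda = 1.58658e-06 m
lambda = 1586.58 nm

1586.58


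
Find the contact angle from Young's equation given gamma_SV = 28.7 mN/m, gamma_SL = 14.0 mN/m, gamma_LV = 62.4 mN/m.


cos(theta) = (gamma_SV - gamma_SL) / gamma_LV
cos(theta) = (28.7 - 14.0) / 62.4
cos(theta) = 0.235577
theta = arccos(0.235577) = 76.37 degrees

76.37


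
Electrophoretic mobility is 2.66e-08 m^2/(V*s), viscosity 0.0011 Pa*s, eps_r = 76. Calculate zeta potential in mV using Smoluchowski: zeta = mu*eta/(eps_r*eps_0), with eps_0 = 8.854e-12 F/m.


Smoluchowski equation: zeta = mu * eta / (eps_r * eps_0)
zeta = 2.66e-08 * 0.0011 / (76 * 8.854e-12)
zeta = 0.043483 V = 43.48 mV

43.48


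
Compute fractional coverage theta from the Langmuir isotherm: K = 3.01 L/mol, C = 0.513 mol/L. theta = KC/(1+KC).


Langmuir isotherm: theta = K*C / (1 + K*C)
K*C = 3.01 * 0.513 = 1.54413
theta = 1.54413 / (1 + 1.54413) = 1.54413 / 2.54413
theta = 0.6069

0.6069


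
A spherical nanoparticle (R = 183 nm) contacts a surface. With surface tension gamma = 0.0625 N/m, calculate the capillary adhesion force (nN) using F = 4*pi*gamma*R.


Convert radius: R = 183 nm = 1.83e-07 m
F = 4 * pi * gamma * R
F = 4 * pi * 0.0625 * 1.83e-07
F = 1.43728e-07 N = 143.7279 nN

143.7279


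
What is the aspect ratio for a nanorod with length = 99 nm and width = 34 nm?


Aspect ratio AR = length / diameter
AR = 99 / 34
AR = 2.91

2.91


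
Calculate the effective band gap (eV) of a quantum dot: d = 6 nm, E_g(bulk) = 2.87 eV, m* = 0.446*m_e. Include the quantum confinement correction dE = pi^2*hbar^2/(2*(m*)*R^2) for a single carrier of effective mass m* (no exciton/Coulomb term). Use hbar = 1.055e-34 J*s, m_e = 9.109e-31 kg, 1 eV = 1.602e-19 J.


Radius R = 6/2 nm = 3e-09 m
Confinement energy dE = pi^2 * hbar^2 / (2 * m_eff * m_e * R^2)
dE = pi^2 * (1.055e-34)^2 / (2 * 0.446 * 9.109e-31 * (3e-09)^2) J, divided by 1.602e-19 J/eV
dE = 0.0938 eV
Total band gap = E_g(bulk) + dE = 2.87 + 0.0938 = 2.9638 eV

2.9638


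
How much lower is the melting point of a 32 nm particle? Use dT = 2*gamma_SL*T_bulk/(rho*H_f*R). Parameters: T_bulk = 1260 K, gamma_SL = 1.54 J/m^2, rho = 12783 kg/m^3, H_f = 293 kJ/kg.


Radius R = 32/2 = 16 nm = 1.6e-08 m
Convert H_f = 293 kJ/kg = 293000 J/kg
dT = 2 * gamma_SL * T_bulk / (rho * H_f * R)
dT = 2 * 1.54 * 1260 / (12783 * 293000 * 1.6e-08)
dT = 64.8 K

64.8


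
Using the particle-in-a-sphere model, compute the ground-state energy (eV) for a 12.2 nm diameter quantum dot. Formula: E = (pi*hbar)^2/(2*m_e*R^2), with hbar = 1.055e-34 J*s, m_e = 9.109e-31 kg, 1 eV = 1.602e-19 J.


Radius R = 12.2/2 = 6.1 nm = 6.1e-09 m
E = (pi * 1.055e-34)^2 / (2 * 9.109e-31 * (6.1e-09)^2)
E(J) = 1.62048e-21
E = E(J) / 1.602e-19 = 0.0101 eV

0.0101


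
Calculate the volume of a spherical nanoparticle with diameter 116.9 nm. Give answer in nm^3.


Radius r = 116.9/2 = 58.45 nm
Volume V = (4/3) * pi * r^3
V = (4/3) * pi * (58.45)^3
V = 836454.18 nm^3

836454.18


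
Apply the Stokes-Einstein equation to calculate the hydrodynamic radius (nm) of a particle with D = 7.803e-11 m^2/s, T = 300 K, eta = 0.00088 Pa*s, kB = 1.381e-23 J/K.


Stokes-Einstein: R = kB*T / (6*pi*eta*D)
R = 1.381e-23 * 300 / (6 * pi * 0.00088 * 7.803e-11)
R = 3.20088e-09 m = 3.2 nm

3.2


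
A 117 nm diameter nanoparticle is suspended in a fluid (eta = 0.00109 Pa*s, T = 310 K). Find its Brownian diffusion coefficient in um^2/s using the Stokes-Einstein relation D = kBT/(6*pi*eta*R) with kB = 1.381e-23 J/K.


Radius R = 117/2 = 58.5 nm = 5.85e-08 m
D = kB*T / (6*pi*eta*R)
D = 1.381e-23 * 310 / (6 * pi * 0.00109 * 5.85e-08)
D = 3.56182e-12 m^2/s = 3.562 um^2/s

3.562


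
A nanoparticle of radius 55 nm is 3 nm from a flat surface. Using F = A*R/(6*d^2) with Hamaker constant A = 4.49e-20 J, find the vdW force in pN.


Convert to SI: R = 55 nm = 5.5e-08 m, d = 3 nm = 3e-09 m
F = A * R / (6 * d^2)
F = 4.49e-20 * 5.5e-08 / (6 * (3e-09)^2)
F = 4.57315e-11 N = 45.731 pN

45.731


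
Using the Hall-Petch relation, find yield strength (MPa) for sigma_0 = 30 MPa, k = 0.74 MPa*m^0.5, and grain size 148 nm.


d = 148 nm = 1.48e-07 m
sqrt(d) = 0.0003847077
Hall-Petch contribution = k / sqrt(d) = 0.74 / 0.0003847077 = 1923.5 MPa
sigma = sigma_0 + k/sqrt(d) = 30 + 1923.5 = 1953.5 MPa

1953.5


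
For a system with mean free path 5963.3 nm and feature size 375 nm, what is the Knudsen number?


Knudsen number Kn = lambda / L
Kn = 5963.3 / 375
Kn = 15.9021

15.9021


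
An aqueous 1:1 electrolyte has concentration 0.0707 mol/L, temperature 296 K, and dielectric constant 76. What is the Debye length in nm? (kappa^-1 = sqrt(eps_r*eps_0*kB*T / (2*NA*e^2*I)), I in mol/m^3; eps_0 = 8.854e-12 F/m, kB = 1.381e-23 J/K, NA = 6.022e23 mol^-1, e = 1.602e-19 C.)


Ionic strength I = 0.0707 * 1^2 * 1000 = 70.7 mol/m^3
kappa^-1 = sqrt(76 * 8.854e-12 * 1.381e-23 * 296 / (2 * 6.022e23 * (1.602e-19)^2 * 70.7))
kappa^-1 = 1.122 nm

1.122


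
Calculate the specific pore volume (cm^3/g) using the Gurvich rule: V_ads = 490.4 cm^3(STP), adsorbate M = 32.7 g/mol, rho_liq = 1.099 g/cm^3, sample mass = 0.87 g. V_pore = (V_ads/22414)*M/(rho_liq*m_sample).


Moles adsorbed n = V_ads / 22414 = 490.4 / 22414 = 2.187918e-02 mol
Liquid volume V_liq = n * M / rho_liq = 2.187918e-02 * 32.7 / 1.099 = 0.65100 cm^3
Specific pore volume V_pore = V_liq / m_sample = 0.65100 / 0.87
V_pore = 0.7483 cm^3/g

0.7483


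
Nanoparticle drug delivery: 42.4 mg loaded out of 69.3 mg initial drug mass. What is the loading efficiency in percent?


Drug loading efficiency = (drug loaded / drug initial) * 100
DLE = 42.4 / 69.3 * 100
DLE = 0.6118 * 100
DLE = 61.18%

61.18


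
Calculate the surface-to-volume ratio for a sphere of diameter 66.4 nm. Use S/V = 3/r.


Radius r = 66.4/2 = 33.2 nm
S/V = 3 / r = 3 / 33.2
S/V = 0.0904 nm^-1

0.0904


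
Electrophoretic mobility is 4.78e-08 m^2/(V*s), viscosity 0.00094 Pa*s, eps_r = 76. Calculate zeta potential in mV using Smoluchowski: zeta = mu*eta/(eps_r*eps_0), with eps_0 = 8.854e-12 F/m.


Smoluchowski equation: zeta = mu * eta / (eps_r * eps_0)
zeta = 4.78e-08 * 0.00094 / (76 * 8.854e-12)
zeta = 0.066773 V = 66.77 mV

66.77


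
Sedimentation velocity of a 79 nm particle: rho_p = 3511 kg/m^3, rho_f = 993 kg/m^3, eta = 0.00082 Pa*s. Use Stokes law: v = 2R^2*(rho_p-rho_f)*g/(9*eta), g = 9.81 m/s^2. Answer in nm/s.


Radius R = 79/2 nm = 3.95e-08 m
Density difference = 3511 - 993 = 2518 kg/m^3
v = 2 * R^2 * (rho_p - rho_f) * g / (9 * eta)
v = 2 * (3.95e-08)^2 * 2518 * 9.81 / (9 * 0.00082)
v = 1.04446e-08 m/s = 10.4446 nm/s

10.4446


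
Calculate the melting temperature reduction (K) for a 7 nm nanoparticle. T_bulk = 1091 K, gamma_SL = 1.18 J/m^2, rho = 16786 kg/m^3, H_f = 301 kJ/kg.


Radius R = 7/2 = 3.5 nm = 3.5e-09 m
Convert H_f = 301 kJ/kg = 301000 J/kg
dT = 2 * gamma_SL * T_bulk / (rho * H_f * R)
dT = 2 * 1.18 * 1091 / (16786 * 301000 * 3.5e-09)
dT = 145.6 K

145.6


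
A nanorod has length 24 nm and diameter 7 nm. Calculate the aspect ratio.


Aspect ratio AR = length / diameter
AR = 24 / 7
AR = 3.43

3.43


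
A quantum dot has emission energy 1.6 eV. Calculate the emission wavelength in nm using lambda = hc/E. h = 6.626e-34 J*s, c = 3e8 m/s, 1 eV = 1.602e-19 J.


Convert energy: E = 1.6 eV = 1.6 * 1.602e-19 = 2.5632e-19 J
lambda = h*c / E = 6.626e-34 * 3e8 / 2.5632e-19
lambda = 7.75515e-07 m = 775.5 nm

775.5


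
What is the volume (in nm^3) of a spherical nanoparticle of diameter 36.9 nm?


Radius r = 36.9/2 = 18.45 nm
Volume V = (4/3) * pi * r^3
V = (4/3) * pi * (18.45)^3
V = 26307.39 nm^3

26307.39


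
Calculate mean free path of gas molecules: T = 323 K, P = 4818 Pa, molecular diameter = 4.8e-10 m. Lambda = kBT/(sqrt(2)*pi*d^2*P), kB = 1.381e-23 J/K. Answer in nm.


Mean free path: lambda = kB*T / (sqrt(2) * pi * d^2 * P)
lambda = 1.381e-23 * 323 / (sqrt(2) * pi * (4.8e-10)^2 * 4818)
lambda = 9.04445e-07 m
lambda = 904.44 nm

904.44


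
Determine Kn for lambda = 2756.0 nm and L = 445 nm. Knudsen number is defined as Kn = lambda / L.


Knudsen number Kn = lambda / L
Kn = 2756.0 / 445
Kn = 6.1933

6.1933


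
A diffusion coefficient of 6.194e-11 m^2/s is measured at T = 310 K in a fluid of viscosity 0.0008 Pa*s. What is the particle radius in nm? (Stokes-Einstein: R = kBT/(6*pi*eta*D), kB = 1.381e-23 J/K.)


Stokes-Einstein: R = kB*T / (6*pi*eta*D)
R = 1.381e-23 * 310 / (6 * pi * 0.0008 * 6.194e-11)
R = 4.58346e-09 m = 4.58 nm

4.58


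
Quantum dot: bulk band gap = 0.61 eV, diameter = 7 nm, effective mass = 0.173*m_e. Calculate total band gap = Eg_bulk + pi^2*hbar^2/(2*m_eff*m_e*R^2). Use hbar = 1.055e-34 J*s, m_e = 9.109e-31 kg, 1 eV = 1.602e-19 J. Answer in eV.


Radius R = 7/2 nm = 3.5e-09 m
Confinement energy dE = pi^2 * hbar^2 / (2 * m_eff * m_e * R^2)
dE = pi^2 * (1.055e-34)^2 / (2 * 0.173 * 9.109e-31 * (3.5e-09)^2) J, divided by 1.602e-19 J/eV
dE = 0.1776 eV
Total band gap = E_g(bulk) + dE = 0.61 + 0.1776 = 0.7876 eV

0.7876


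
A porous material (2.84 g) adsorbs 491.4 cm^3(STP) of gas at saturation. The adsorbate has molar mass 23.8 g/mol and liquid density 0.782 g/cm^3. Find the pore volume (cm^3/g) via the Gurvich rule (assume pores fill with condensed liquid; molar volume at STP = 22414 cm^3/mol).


Moles adsorbed n = V_ads / 22414 = 491.4 / 22414 = 2.192380e-02 mol
Liquid volume V_liq = n * M / rho_liq = 2.192380e-02 * 23.8 / 0.782 = 0.66725 cm^3
Specific pore volume V_pore = V_liq / m_sample = 0.66725 / 2.84
V_pore = 0.2349 cm^3/g

0.2349


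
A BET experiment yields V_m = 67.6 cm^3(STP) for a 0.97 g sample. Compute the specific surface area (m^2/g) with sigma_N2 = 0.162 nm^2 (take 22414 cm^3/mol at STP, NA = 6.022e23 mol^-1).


Number of moles in monolayer = V_m / 22414 = 67.6 / 22414 = 0.00301597
Number of molecules = moles * NA = 0.00301597 * 6.022e23
SA = molecules * sigma / mass
SA = (67.6 / 22414) * 6.022e23 * 0.162e-18 / 0.97
SA = 303.3 m^2/g

303.3


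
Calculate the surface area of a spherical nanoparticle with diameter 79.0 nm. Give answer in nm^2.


Radius r = 79.0/2 = 39.5 nm
Surface area SA = 4 * pi * r^2
SA = 4 * pi * (39.5)^2
SA = 19606.68 nm^2

19606.68


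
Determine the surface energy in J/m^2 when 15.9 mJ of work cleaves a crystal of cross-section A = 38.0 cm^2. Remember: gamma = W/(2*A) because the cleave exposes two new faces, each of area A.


Convert: A = 38.0 cm^2 = 0.0038 m^2, W = 15.9 mJ = 0.0159 J
Cleaving exposes two faces of area A, so total new surface = 2*A and gamma = W / (2*A)
gamma = 0.0159 / (2 * 0.0038)
gamma = 2.092 J/m^2

2.092


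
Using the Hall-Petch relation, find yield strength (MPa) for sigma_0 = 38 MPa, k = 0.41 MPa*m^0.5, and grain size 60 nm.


d = 60 nm = 6e-08 m
sqrt(d) = 0.000244949
Hall-Petch contribution = k / sqrt(d) = 0.41 / 0.000244949 = 1673.8 MPa
sigma = sigma_0 + k/sqrt(d) = 38 + 1673.8 = 1711.8 MPa

1711.8


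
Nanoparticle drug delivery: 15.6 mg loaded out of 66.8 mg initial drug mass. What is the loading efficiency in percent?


Drug loading efficiency = (drug loaded / drug initial) * 100
DLE = 15.6 / 66.8 * 100
DLE = 0.2335 * 100
DLE = 23.35%

23.35


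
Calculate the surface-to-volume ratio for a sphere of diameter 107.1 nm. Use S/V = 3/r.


Radius r = 107.1/2 = 53.55 nm
S/V = 3 / r = 3 / 53.55
S/V = 0.056 nm^-1

0.056


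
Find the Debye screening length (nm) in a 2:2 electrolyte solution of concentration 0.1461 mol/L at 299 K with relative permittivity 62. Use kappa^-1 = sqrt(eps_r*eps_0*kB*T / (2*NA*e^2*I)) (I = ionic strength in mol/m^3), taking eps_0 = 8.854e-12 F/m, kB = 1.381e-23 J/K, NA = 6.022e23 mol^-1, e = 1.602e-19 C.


Ionic strength I = 0.1461 * 2^2 * 1000 = 584.4 mol/m^3
kappa^-1 = sqrt(62 * 8.854e-12 * 1.381e-23 * 299 / (2 * 6.022e23 * (1.602e-19)^2 * 584.4))
kappa^-1 = 0.354 nm

0.354


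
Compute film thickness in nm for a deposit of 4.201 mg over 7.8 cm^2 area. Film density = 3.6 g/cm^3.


Convert: m = 4.201 mg = 4.2010e-06 kg, A = 7.8 cm^2 = 7.8000e-04 m^2, rho = 3.6 g/cm^3 = 3600 kg/m^3
t = m / (A * rho)
t = 4.2010e-06 / (7.8000e-04 * 3600)
t = 1.4961e-06 m = 1496.1 nm

1496.1


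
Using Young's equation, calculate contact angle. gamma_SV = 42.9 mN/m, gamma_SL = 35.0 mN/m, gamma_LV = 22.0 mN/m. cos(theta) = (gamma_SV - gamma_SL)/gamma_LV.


cos(theta) = (gamma_SV - gamma_SL) / gamma_LV
cos(theta) = (42.9 - 35.0) / 22.0
cos(theta) = 0.359091
theta = arccos(0.359091) = 68.96 degrees

68.96


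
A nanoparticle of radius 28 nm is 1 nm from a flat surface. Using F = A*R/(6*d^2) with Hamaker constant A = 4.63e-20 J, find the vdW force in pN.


Convert to SI: R = 28 nm = 2.8e-08 m, d = 1 nm = 1e-09 m
F = A * R / (6 * d^2)
F = 4.63e-20 * 2.8e-08 / (6 * (1e-09)^2)
F = 2.16067e-10 N = 216.067 pN

216.067


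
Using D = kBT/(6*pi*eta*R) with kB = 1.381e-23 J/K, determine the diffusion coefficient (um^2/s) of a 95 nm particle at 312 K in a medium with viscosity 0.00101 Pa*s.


Radius R = 95/2 = 47.5 nm = 4.75e-08 m
D = kB*T / (6*pi*eta*R)
D = 1.381e-23 * 312 / (6 * pi * 0.00101 * 4.75e-08)
D = 4.76466e-12 m^2/s = 4.765 um^2/s

4.765


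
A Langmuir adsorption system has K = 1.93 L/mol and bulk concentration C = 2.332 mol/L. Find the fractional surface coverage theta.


Langmuir isotherm: theta = K*C / (1 + K*C)
K*C = 1.93 * 2.332 = 4.50076
theta = 4.50076 / (1 + 4.50076) = 4.50076 / 5.50076
theta = 0.8182

0.8182


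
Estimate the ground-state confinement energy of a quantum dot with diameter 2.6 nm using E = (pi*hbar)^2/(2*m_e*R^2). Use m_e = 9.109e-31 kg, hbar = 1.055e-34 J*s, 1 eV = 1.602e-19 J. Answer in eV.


Radius R = 2.6/2 = 1.3 nm = 1.3e-09 m
E = (pi * 1.055e-34)^2 / (2 * 9.109e-31 * (1.3e-09)^2)
E(J) = 3.56794e-20
E = E(J) / 1.602e-19 = 0.2227 eV

0.2227


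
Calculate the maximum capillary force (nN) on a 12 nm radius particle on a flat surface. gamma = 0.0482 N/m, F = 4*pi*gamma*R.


Convert radius: R = 12 nm = 1.2e-08 m
F = 4 * pi * gamma * R
F = 4 * pi * 0.0482 * 1.2e-08
F = 7.26839e-09 N = 7.2684 nN

7.2684


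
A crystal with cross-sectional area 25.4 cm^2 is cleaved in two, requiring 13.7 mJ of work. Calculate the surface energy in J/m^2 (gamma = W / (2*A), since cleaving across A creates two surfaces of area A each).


Convert: A = 25.4 cm^2 = 0.00254 m^2, W = 13.7 mJ = 0.0137 J
Cleaving exposes two faces of area A, so total new surface = 2*A and gamma = W / (2*A)
gamma = 0.0137 / (2 * 0.00254)
gamma = 2.697 J/m^2

2.697


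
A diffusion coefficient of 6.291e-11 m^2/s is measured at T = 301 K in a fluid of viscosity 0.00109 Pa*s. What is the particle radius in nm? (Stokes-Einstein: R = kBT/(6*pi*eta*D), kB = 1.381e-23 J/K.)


Stokes-Einstein: R = kB*T / (6*pi*eta*D)
R = 1.381e-23 * 301 / (6 * pi * 0.00109 * 6.291e-11)
R = 3.21598e-09 m = 3.22 nm

3.22


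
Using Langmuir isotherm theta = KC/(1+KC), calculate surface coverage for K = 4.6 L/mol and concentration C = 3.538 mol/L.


Langmuir isotherm: theta = K*C / (1 + K*C)
K*C = 4.6 * 3.538 = 16.2748
theta = 16.2748 / (1 + 16.2748) = 16.2748 / 17.2748
theta = 0.9421

0.9421


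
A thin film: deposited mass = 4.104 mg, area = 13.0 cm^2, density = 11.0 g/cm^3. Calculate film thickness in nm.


Convert: m = 4.104 mg = 4.1040e-06 kg, A = 13.0 cm^2 = 1.3000e-03 m^2, rho = 11.0 g/cm^3 = 11000 kg/m^3
t = m / (A * rho)
t = 4.1040e-06 / (1.3000e-03 * 11000)
t = 2.8699e-07 m = 287.0 nm

287.0


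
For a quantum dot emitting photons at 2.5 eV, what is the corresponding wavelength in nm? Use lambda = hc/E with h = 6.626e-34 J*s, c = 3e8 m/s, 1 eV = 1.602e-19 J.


Convert energy: E = 2.5 eV = 2.5 * 1.602e-19 = 4.005e-19 J
lambda = h*c / E = 6.626e-34 * 3e8 / 4.005e-19
lambda = 4.9633e-07 m = 496.3 nm

496.3


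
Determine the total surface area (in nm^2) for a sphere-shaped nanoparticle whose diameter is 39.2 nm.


Radius r = 39.2/2 = 19.6 nm
Surface area SA = 4 * pi * r^2
SA = 4 * pi * (19.6)^2
SA = 4827.5 nm^2

4827.5


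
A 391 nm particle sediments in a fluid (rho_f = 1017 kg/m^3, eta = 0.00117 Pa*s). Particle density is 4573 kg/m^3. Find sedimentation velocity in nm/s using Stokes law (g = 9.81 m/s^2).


Radius R = 391/2 nm = 1.955e-07 m
Density difference = 4573 - 1017 = 3556 kg/m^3
v = 2 * R^2 * (rho_p - rho_f) * g / (9 * eta)
v = 2 * (1.955e-07)^2 * 3556 * 9.81 / (9 * 0.00117)
v = 2.53236e-07 m/s = 253.2363 nm/s

253.2363


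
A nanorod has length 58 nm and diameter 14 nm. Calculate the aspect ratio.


Aspect ratio AR = length / diameter
AR = 58 / 14
AR = 4.14

4.14


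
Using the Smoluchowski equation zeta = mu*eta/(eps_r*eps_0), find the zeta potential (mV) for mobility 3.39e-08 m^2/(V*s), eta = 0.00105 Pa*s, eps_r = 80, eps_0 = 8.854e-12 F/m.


Smoluchowski equation: zeta = mu * eta / (eps_r * eps_0)
zeta = 3.39e-08 * 0.00105 / (80 * 8.854e-12)
zeta = 0.050253 V = 50.25 mV

50.25


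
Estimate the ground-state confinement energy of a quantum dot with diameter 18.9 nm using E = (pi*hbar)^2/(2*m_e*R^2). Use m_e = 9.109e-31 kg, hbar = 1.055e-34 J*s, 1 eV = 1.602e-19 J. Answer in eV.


Radius R = 18.9/2 = 9.45 nm = 9.45e-09 m
E = (pi * 1.055e-34)^2 / (2 * 9.109e-31 * (9.45e-09)^2)
E(J) = 6.75212e-22
E = E(J) / 1.602e-19 = 0.0042 eV

0.0042


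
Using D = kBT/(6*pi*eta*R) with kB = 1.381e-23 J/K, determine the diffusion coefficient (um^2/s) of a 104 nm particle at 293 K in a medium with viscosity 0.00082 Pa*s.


Radius R = 104/2 = 52 nm = 5.2e-08 m
D = kB*T / (6*pi*eta*R)
D = 1.381e-23 * 293 / (6 * pi * 0.00082 * 5.2e-08)
D = 5.03435e-12 m^2/s = 5.034 um^2/s

5.034


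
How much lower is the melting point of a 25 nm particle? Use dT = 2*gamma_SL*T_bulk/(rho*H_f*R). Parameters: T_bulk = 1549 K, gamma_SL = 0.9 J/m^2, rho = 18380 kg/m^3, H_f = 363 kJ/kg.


Radius R = 25/2 = 12.5 nm = 1.25e-08 m
Convert H_f = 363 kJ/kg = 363000 J/kg
dT = 2 * gamma_SL * T_bulk / (rho * H_f * R)
dT = 2 * 0.9 * 1549 / (18380 * 363000 * 1.25e-08)
dT = 33.4 K

33.4


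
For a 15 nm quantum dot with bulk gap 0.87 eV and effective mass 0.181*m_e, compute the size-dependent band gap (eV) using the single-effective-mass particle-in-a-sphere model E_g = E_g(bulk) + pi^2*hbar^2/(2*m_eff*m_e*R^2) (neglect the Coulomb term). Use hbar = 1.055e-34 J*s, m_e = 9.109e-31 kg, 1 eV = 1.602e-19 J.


Radius R = 15/2 nm = 7.5e-09 m
Confinement energy dE = pi^2 * hbar^2 / (2 * m_eff * m_e * R^2)
dE = pi^2 * (1.055e-34)^2 / (2 * 0.181 * 9.109e-31 * (7.5e-09)^2) J, divided by 1.602e-19 J/eV
dE = 0.037 eV
Total band gap = E_g(bulk) + dE = 0.87 + 0.037 = 0.907 eV

0.907


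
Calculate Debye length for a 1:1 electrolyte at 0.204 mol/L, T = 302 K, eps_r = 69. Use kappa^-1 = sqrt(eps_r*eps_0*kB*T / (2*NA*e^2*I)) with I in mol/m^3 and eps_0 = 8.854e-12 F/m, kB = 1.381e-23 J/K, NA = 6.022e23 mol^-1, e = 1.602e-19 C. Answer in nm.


Ionic strength I = 0.204 * 1^2 * 1000 = 204 mol/m^3
kappa^-1 = sqrt(69 * 8.854e-12 * 1.381e-23 * 302 / (2 * 6.022e23 * (1.602e-19)^2 * 204))
kappa^-1 = 0.636 nm

0.636


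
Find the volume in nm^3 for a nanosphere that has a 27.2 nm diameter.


Radius r = 27.2/2 = 13.6 nm
Volume V = (4/3) * pi * r^3
V = (4/3) * pi * (13.6)^3
V = 10536.72 nm^3

10536.72


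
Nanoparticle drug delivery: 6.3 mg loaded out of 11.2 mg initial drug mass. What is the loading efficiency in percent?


Drug loading efficiency = (drug loaded / drug initial) * 100
DLE = 6.3 / 11.2 * 100
DLE = 0.5625 * 100
DLE = 56.25%

56.25


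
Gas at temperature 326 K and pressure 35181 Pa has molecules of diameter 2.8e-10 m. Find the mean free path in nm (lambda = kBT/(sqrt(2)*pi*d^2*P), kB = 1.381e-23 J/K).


Mean free path: lambda = kB*T / (sqrt(2) * pi * d^2 * P)
lambda = 1.381e-23 * 326 / (sqrt(2) * pi * (2.8e-10)^2 * 35181)
lambda = 3.67386e-07 m
lambda = 367.39 nm

367.39


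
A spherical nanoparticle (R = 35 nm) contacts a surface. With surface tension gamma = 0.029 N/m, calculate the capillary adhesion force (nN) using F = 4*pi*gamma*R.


Convert radius: R = 35 nm = 3.5e-08 m
F = 4 * pi * gamma * R
F = 4 * pi * 0.029 * 3.5e-08
F = 1.27549e-08 N = 12.7549 nN

12.7549


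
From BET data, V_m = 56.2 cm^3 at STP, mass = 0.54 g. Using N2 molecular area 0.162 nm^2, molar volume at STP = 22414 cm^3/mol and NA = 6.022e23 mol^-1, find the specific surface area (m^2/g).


Number of moles in monolayer = V_m / 22414 = 56.2 / 22414 = 0.00250736
Number of molecules = moles * NA = 0.00250736 * 6.022e23
SA = molecules * sigma / mass
SA = (56.2 / 22414) * 6.022e23 * 0.162e-18 / 0.54
SA = 453.0 m^2/g

453.0


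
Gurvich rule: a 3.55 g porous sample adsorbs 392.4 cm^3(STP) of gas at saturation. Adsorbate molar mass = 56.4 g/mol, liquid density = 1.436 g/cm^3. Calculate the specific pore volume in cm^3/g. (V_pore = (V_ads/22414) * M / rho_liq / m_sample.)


Moles adsorbed n = V_ads / 22414 = 392.4 / 22414 = 1.750692e-02 mol
Liquid volume V_liq = n * M / rho_liq = 1.750692e-02 * 56.4 / 1.436 = 0.68760 cm^3
Specific pore volume V_pore = V_liq / m_sample = 0.68760 / 3.55
V_pore = 0.1937 cm^3/g

0.1937


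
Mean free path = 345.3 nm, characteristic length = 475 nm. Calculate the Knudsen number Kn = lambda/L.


Knudsen number Kn = lambda / L
Kn = 345.3 / 475
Kn = 0.7269

0.7269


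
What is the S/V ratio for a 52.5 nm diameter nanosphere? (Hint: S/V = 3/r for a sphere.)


Radius r = 52.5/2 = 26.25 nm
S/V = 3 / r = 3 / 26.25
S/V = 0.1143 nm^-1

0.1143


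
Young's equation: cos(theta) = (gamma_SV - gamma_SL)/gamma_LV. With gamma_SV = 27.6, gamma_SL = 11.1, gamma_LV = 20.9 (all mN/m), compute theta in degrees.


cos(theta) = (gamma_SV - gamma_SL) / gamma_LV
cos(theta) = (27.6 - 11.1) / 20.9
cos(theta) = 0.789474
theta = arccos(0.789474) = 37.86 degrees

37.86


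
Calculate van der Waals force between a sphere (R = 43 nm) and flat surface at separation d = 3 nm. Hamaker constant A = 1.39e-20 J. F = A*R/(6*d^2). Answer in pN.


Convert to SI: R = 43 nm = 4.3e-08 m, d = 3 nm = 3e-09 m
F = A * R / (6 * d^2)
F = 1.39e-20 * 4.3e-08 / (6 * (3e-09)^2)
F = 1.10685e-11 N = 11.069 pN

11.069


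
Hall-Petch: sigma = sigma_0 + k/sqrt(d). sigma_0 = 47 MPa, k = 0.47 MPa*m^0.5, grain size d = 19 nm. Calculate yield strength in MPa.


d = 19 nm = 1.9e-08 m
sqrt(d) = 0.0001378405
Hall-Petch contribution = k / sqrt(d) = 0.47 / 0.0001378405 = 3409.7 MPa
sigma = sigma_0 + k/sqrt(d) = 47 + 3409.7 = 3456.7 MPa

3456.7


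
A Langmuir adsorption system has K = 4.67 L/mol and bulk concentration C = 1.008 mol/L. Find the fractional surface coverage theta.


Langmuir isotherm: theta = K*C / (1 + K*C)
K*C = 4.67 * 1.008 = 4.70736
theta = 4.70736 / (1 + 4.70736) = 4.70736 / 5.70736
theta = 0.8248

0.8248


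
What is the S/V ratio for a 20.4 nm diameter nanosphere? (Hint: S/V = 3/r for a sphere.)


Radius r = 20.4/2 = 10.2 nm
S/V = 3 / r = 3 / 10.2
S/V = 0.2941 nm^-1

0.2941


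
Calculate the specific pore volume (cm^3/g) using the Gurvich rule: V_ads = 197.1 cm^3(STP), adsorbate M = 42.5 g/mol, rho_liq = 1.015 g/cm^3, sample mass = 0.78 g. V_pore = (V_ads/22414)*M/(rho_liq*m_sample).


Moles adsorbed n = V_ads / 22414 = 197.1 / 22414 = 8.793611e-03 mol
Liquid volume V_liq = n * M / rho_liq = 8.793611e-03 * 42.5 / 1.015 = 0.36821 cm^3
Specific pore volume V_pore = V_liq / m_sample = 0.36821 / 0.78
V_pore = 0.4721 cm^3/g

0.4721


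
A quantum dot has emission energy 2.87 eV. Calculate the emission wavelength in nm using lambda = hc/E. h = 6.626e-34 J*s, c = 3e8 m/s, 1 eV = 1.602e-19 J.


Convert energy: E = 2.87 eV = 2.87 * 1.602e-19 = 4.59774e-19 J
lambda = h*c / E = 6.626e-34 * 3e8 / 4.59774e-19
lambda = 4.32343e-07 m = 432.3 nm

432.3


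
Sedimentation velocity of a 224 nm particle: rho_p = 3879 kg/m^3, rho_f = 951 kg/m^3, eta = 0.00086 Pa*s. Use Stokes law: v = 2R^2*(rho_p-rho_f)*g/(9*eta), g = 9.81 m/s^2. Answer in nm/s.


Radius R = 224/2 nm = 1.12e-07 m
Density difference = 3879 - 951 = 2928 kg/m^3
v = 2 * R^2 * (rho_p - rho_f) * g / (9 * eta)
v = 2 * (1.12e-07)^2 * 2928 * 9.81 / (9 * 0.00086)
v = 9.31033e-08 m/s = 93.1033 nm/s

93.1033


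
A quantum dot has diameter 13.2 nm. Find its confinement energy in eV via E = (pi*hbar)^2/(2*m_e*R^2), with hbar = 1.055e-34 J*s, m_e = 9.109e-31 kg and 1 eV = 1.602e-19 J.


Radius R = 13.2/2 = 6.6 nm = 6.6e-09 m
E = (pi * 1.055e-34)^2 / (2 * 9.109e-31 * (6.6e-09)^2)
E(J) = 1.38425e-21
E = E(J) / 1.602e-19 = 0.0086 eV

0.0086


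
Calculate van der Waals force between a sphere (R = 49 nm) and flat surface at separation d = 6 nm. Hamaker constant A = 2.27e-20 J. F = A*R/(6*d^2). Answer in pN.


Convert to SI: R = 49 nm = 4.9e-08 m, d = 6 nm = 6e-09 m
F = A * R / (6 * d^2)
F = 2.27e-20 * 4.9e-08 / (6 * (6e-09)^2)
F = 5.14954e-12 N = 5.15 pN

5.15


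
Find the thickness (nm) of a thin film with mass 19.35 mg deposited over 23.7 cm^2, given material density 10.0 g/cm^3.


Convert: m = 19.35 mg = 1.9350e-05 kg, A = 23.7 cm^2 = 2.3700e-03 m^2, rho = 10.0 g/cm^3 = 10000 kg/m^3
t = m / (A * rho)
t = 1.9350e-05 / (2.3700e-03 * 10000)
t = 8.1646e-07 m = 816.5 nm

816.5


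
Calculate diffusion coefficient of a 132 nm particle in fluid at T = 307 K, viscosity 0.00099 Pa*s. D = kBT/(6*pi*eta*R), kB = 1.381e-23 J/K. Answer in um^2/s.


Radius R = 132/2 = 66 nm = 6.6e-08 m
D = kB*T / (6*pi*eta*R)
D = 1.381e-23 * 307 / (6 * pi * 0.00099 * 6.6e-08)
D = 3.44232e-12 m^2/s = 3.442 um^2/s

3.442


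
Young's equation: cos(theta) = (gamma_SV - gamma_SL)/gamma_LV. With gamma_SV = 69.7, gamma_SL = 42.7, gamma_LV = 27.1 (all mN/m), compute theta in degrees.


cos(theta) = (gamma_SV - gamma_SL) / gamma_LV
cos(theta) = (69.7 - 42.7) / 27.1
cos(theta) = 0.99631
theta = arccos(0.99631) = 4.92 degrees

4.92


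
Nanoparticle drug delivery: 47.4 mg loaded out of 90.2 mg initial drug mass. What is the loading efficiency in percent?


Drug loading efficiency = (drug loaded / drug initial) * 100
DLE = 47.4 / 90.2 * 100
DLE = 0.5255 * 100
DLE = 52.55%

52.55


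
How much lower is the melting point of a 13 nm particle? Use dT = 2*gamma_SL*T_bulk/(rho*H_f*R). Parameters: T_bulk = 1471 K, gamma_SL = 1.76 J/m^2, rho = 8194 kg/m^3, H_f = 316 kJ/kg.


Radius R = 13/2 = 6.5 nm = 6.5e-09 m
Convert H_f = 316 kJ/kg = 316000 J/kg
dT = 2 * gamma_SL * T_bulk / (rho * H_f * R)
dT = 2 * 1.76 * 1471 / (8194 * 316000 * 6.5e-09)
dT = 307.7 K

307.7


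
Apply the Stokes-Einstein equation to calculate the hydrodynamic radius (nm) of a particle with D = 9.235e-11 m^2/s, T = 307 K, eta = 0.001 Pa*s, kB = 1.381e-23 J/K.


Stokes-Einstein: R = kB*T / (6*pi*eta*D)
R = 1.381e-23 * 307 / (6 * pi * 0.001 * 9.235e-11)
R = 2.43553e-09 m = 2.44 nm

2.44


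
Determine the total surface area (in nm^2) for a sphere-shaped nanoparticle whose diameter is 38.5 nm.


Radius r = 38.5/2 = 19.25 nm
Surface area SA = 4 * pi * r^2
SA = 4 * pi * (19.25)^2
SA = 4656.63 nm^2

4656.63


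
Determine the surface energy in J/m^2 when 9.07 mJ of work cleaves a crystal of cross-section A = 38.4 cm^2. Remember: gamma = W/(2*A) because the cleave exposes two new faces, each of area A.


Convert: A = 38.4 cm^2 = 0.00384 m^2, W = 9.07 mJ = 0.00907 J
Cleaving exposes two faces of area A, so total new surface = 2*A and gamma = W / (2*A)
gamma = 0.00907 / (2 * 0.00384)
gamma = 1.181 J/m^2

1.181


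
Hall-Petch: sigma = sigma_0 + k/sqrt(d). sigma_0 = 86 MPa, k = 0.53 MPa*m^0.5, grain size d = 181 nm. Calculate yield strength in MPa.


d = 181 nm = 1.81e-07 m
sqrt(d) = 0.0004254409
Hall-Petch contribution = k / sqrt(d) = 0.53 / 0.0004254409 = 1245.8 MPa
sigma = sigma_0 + k/sqrt(d) = 86 + 1245.8 = 1331.8 MPa

1331.8


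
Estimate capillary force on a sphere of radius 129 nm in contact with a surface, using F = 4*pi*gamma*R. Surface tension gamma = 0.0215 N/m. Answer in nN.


Convert radius: R = 129 nm = 1.29e-07 m
F = 4 * pi * gamma * R
F = 4 * pi * 0.0215 * 1.29e-07
F = 3.48528e-08 N = 34.8528 nN

34.8528


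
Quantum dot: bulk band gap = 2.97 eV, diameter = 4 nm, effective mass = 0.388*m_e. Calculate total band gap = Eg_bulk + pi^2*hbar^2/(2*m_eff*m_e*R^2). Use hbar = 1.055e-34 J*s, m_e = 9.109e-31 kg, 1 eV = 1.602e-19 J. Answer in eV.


Radius R = 4/2 nm = 2e-09 m
Confinement energy dE = pi^2 * hbar^2 / (2 * m_eff * m_e * R^2)
dE = pi^2 * (1.055e-34)^2 / (2 * 0.388 * 9.109e-31 * (2e-09)^2) J, divided by 1.602e-19 J/eV
dE = 0.2425 eV
Total band gap = E_g(bulk) + dE = 2.97 + 0.2425 = 3.2125 eV

3.2125


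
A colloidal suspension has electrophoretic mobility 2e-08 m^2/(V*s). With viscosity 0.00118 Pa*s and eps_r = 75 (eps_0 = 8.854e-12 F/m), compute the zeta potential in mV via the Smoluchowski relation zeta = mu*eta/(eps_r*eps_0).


Smoluchowski equation: zeta = mu * eta / (eps_r * eps_0)
zeta = 2e-08 * 0.00118 / (75 * 8.854e-12)
zeta = 0.035539 V = 35.54 mV

35.54


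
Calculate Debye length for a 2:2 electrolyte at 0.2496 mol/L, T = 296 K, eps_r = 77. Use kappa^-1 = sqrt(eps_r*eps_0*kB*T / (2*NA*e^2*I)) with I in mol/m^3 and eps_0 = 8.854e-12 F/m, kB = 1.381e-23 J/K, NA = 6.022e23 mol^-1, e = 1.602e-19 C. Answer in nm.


Ionic strength I = 0.2496 * 2^2 * 1000 = 998.4 mol/m^3
kappa^-1 = sqrt(77 * 8.854e-12 * 1.381e-23 * 296 / (2 * 6.022e23 * (1.602e-19)^2 * 998.4))
kappa^-1 = 0.301 nm

0.301


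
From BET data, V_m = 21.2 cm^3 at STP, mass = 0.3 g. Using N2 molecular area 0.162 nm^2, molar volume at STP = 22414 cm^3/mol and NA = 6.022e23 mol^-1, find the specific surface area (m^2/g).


Number of moles in monolayer = V_m / 22414 = 21.2 / 22414 = 0.00094584
Number of molecules = moles * NA = 0.00094584 * 6.022e23
SA = molecules * sigma / mass
SA = (21.2 / 22414) * 6.022e23 * 0.162e-18 / 0.3
SA = 307.6 m^2/g

307.6


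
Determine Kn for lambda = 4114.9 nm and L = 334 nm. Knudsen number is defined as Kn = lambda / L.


Knudsen number Kn = lambda / L
Kn = 4114.9 / 334
Kn = 12.3201

12.3201


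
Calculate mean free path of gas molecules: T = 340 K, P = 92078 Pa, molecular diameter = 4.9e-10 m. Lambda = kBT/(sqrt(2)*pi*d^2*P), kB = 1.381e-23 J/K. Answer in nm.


Mean free path: lambda = kB*T / (sqrt(2) * pi * d^2 * P)
lambda = 1.381e-23 * 340 / (sqrt(2) * pi * (4.9e-10)^2 * 92078)
lambda = 4.78035e-08 m
lambda = 47.8 nm

47.8


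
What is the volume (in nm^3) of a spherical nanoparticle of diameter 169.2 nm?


Radius r = 169.2/2 = 84.6 nm
Volume V = (4/3) * pi * r^3
V = (4/3) * pi * (84.6)^3
V = 2536294.61 nm^3

2536294.61


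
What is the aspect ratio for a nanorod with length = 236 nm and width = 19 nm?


Aspect ratio AR = length / diameter
AR = 236 / 19
AR = 12.42

12.42


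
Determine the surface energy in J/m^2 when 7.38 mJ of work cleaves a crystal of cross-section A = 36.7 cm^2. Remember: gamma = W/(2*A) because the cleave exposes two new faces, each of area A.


Convert: A = 36.7 cm^2 = 0.00367 m^2, W = 7.38 mJ = 0.00738 J
Cleaving exposes two faces of area A, so total new surface = 2*A and gamma = W / (2*A)
gamma = 0.00738 / (2 * 0.00367)
gamma = 1.005 J/m^2

1.005


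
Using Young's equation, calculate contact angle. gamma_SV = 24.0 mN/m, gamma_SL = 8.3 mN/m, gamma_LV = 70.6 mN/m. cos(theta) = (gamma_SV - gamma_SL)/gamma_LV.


cos(theta) = (gamma_SV - gamma_SL) / gamma_LV
cos(theta) = (24.0 - 8.3) / 70.6
cos(theta) = 0.22238
theta = arccos(0.22238) = 77.15 degrees

77.15


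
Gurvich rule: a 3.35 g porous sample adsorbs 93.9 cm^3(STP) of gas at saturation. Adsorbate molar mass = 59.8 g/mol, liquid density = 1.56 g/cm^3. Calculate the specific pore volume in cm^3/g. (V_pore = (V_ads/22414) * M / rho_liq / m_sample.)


Moles adsorbed n = V_ads / 22414 = 93.9 / 22414 = 4.189346e-03 mol
Liquid volume V_liq = n * M / rho_liq = 4.189346e-03 * 59.8 / 1.56 = 0.16059 cm^3
Specific pore volume V_pore = V_liq / m_sample = 0.16059 / 3.35
V_pore = 0.0479 cm^3/g

0.0479


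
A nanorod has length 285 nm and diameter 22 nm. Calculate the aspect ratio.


Aspect ratio AR = length / diameter
AR = 285 / 22
AR = 12.95

12.95


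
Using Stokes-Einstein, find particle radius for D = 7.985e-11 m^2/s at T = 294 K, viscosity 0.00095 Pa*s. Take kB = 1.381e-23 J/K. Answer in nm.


Stokes-Einstein: R = kB*T / (6*pi*eta*D)
R = 1.381e-23 * 294 / (6 * pi * 0.00095 * 7.985e-11)
R = 2.8395e-09 m = 2.84 nm

2.84


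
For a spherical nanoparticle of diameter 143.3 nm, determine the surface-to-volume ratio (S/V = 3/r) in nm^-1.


Radius r = 143.3/2 = 71.65 nm
S/V = 3 / r = 3 / 71.65
S/V = 0.0419 nm^-1

0.0419


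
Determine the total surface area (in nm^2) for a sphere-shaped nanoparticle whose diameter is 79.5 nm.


Radius r = 79.5/2 = 39.75 nm
Surface area SA = 4 * pi * r^2
SA = 4 * pi * (39.75)^2
SA = 19855.65 nm^2

19855.65


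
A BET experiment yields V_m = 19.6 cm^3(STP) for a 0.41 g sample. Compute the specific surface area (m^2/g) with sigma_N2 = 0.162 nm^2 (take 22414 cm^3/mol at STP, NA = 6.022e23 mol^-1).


Number of moles in monolayer = V_m / 22414 = 19.6 / 22414 = 0.00087445
Number of molecules = moles * NA = 0.00087445 * 6.022e23
SA = molecules * sigma / mass
SA = (19.6 / 22414) * 6.022e23 * 0.162e-18 / 0.41
SA = 208.1 m^2/g

208.1


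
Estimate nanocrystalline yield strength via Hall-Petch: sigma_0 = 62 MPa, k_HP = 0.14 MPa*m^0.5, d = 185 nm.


d = 185 nm = 1.85e-07 m
sqrt(d) = 0.0004301163
Hall-Petch contribution = k / sqrt(d) = 0.14 / 0.0004301163 = 325.5 MPa
sigma = sigma_0 + k/sqrt(d) = 62 + 325.5 = 387.5 MPa

387.5


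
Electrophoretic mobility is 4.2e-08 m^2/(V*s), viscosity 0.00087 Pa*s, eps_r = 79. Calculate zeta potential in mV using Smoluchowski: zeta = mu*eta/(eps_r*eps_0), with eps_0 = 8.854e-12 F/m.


Smoluchowski equation: zeta = mu * eta / (eps_r * eps_0)
zeta = 4.2e-08 * 0.00087 / (79 * 8.854e-12)
zeta = 0.05224 V = 52.24 mV

52.24
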